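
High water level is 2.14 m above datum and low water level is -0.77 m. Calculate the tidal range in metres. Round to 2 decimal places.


Tidal range = High water - Low water
Tidal range = 2.14 - (-0.77)
Tidal range = 2.91 m

2.91


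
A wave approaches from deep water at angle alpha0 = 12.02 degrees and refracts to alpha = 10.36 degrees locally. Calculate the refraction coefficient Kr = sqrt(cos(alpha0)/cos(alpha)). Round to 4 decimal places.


Kr = sqrt(cos(alpha0) / cos(alpha))
cos(12.02) = 0.978075
cos(10.36) = 0.983697
Kr = sqrt(0.978075 / 0.983697)
Kr = sqrt(0.994285)
Kr = 0.9971

0.9971


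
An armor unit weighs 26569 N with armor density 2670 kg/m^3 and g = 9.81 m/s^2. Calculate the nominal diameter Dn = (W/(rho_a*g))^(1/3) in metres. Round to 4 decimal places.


V = W / (rho_a * g)
V = 26569 / (2670 * 9.81)
V = 26569 / 26192.70
V = 1.014367 m^3
Dn = V^(1/3) = 1.014367^(1/3)
Dn = 1.0048 m

1.0048


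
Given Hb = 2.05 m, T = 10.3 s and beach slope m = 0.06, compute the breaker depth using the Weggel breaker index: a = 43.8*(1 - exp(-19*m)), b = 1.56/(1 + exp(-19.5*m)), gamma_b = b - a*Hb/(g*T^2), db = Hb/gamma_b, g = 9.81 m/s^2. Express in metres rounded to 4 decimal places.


a = 43.8 * (1 - exp(-19 * m))
exp(-19 * 0.06) = exp(-1.1400) = 0.319819
a = 43.8 * (1 - 0.319819) = 29.791927
b = 1.56 / (1 + exp(-19.5 * m))
exp(-19.5 * 0.06) = exp(-1.1700) = 0.310367
b = 1.56 / (1 + 0.310367) = 1.190506
Hb / (g * T^2) = 2.05 / (9.81 * 10.3^2) = 2.05 / 1040.7429 = 0.00196975
gamma_b = b - a * Hb/(g*T^2) = 1.190506 - 29.791927 * 0.00196975 = 1.131824
db = Hb / gamma_b = 2.05 / 1.131824
db = 1.8112 m

1.8112


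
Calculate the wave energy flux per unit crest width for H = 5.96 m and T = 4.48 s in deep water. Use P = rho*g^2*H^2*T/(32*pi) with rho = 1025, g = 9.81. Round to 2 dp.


P = rho * g^2 * H^2 * T / (32 * pi)
P = 1025 * 9.81^2 * 5.96^2 * 4.48 / (32 * pi)
P = 1025 * 96.2361 * 35.5216 * 4.48 / 100.53096
P = 156146.61 W/m

156146.61


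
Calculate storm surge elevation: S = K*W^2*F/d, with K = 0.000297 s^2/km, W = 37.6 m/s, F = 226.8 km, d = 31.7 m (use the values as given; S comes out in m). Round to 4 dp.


S = K * W^2 * F / d
W^2 = 37.6^2 = 1413.76
S = 0.000297 * 1413.76 * 226.8 / 31.7
Numerator = 0.000297 * 1413.76 * 226.8 = 95.230308
S = 95.230308 / 31.7 = 3.0041 m

3.0041


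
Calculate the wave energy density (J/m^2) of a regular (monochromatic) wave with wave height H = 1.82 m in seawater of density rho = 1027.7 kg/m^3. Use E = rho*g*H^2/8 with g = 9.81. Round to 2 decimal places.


E = (1/8) * rho * g * H^2
E = (1/8) * 1027.7 * 9.81 * 1.82^2
E = 0.125 * 1027.7 * 9.81 * 3.3124
E = 4174.34 J/m^2

4174.34


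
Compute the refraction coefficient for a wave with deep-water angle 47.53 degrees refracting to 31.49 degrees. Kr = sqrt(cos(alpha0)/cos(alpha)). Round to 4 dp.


Kr = sqrt(cos(alpha0) / cos(alpha))
cos(47.53) = 0.675204
cos(31.49) = 0.852731
Kr = sqrt(0.675204 / 0.852731)
Kr = sqrt(0.791813)
Kr = 0.8898

0.8898


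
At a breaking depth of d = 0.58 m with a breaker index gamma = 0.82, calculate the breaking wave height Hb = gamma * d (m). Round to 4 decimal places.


Hb = gamma * d
Hb = 0.82 * 0.58
Hb = 0.4756 m

0.4756


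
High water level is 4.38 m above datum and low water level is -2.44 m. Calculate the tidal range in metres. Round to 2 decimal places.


Tidal range = High water - Low water
Tidal range = 4.38 - (-2.44)
Tidal range = 6.82 m

6.82


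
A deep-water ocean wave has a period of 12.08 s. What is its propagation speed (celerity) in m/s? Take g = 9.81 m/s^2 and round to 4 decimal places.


We use the deep-water celerity formula:
C = g * T / (2 * pi)
C = 9.81 * 12.08 / (2 * 3.14159...)
C = 118.504800 / 6.283185
C = 18.8606 m/s

18.8606


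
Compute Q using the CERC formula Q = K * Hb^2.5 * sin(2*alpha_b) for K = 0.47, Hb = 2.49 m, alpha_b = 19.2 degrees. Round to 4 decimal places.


Q = K * Hb^2.5 * sin(2 * alpha_b)
Hb^2.5 = 2.49^2.5 = 9.783593
sin(2 * 19.2) = sin(38.4) = 0.621148
Q = 0.47 * 9.783593 * 0.621148
Q = 2.8562 m^3/s

2.8562


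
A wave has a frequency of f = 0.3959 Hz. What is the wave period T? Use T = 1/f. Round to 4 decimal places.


T = 1 / f
T = 1 / 0.3959
T = 2.5259 s

2.5259


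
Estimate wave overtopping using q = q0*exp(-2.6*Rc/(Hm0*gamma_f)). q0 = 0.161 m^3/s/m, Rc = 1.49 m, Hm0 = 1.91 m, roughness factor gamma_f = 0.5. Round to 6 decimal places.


q = q0 * exp(-2.6 * Rc / (Hm0 * gamma_f))
Exponent = -2.6 * 1.49 / (1.91 * 0.5)
= -2.6 * 1.49 / 0.9550
= -4.056545
exp(-4.056545) = 0.017309
q = 0.161 * 0.017309
q = 0.002787 m^3/s/m

0.002787


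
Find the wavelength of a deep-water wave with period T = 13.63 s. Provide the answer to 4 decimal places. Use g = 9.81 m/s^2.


L0 = g * T^2 / (2 * pi)
L0 = 9.81 * 13.63^2 / (2 * pi)
L0 = 9.81 * 185.7769 / 6.28319
L0 = 1822.4714 / 6.28319
L0 = 290.0553 m

290.0553


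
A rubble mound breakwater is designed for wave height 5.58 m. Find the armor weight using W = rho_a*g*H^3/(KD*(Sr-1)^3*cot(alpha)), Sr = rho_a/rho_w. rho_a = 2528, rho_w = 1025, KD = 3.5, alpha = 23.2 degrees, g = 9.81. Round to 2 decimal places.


Sr = rho_a / rho_w = 2528 / 1025 = 2.466341
(Sr - 1) = 1.466341
(Sr - 1)^3 = 3.152865
cot(23.2) = 1 / tan(23.2) = 1 / 0.428601 = 2.333175
Numerator = 2528 * 9.81 * 5.58^3 = 4308723.9804
Denominator = 3.5 * 3.152865 * 2.333175 = 25.746646
W = 4308723.9804 / 25.746646
W = 167350.88 N

167350.88


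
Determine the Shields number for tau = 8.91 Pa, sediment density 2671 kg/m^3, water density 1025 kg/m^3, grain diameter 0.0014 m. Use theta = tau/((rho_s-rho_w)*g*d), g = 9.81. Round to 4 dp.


theta = tau / ((rho_s - rho_w) * g * d)
rho_s - rho_w = 2671 - 1025 = 1646
Denominator = 1646 * 9.81 * 0.0014 = 22.606164
theta = 8.91 / 22.606164
theta = 0.3941

0.3941


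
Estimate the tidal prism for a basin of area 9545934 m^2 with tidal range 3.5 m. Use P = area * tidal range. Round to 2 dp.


Tidal prism = Area * Tidal range
P = 9545934 * 3.5
P = 33410769.00 m^3

33410769.00


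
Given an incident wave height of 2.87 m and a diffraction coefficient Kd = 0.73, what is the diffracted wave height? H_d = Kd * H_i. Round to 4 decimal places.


H_d = Kd * H_i
H_d = 0.73 * 2.87
H_d = 2.0951 m

2.0951


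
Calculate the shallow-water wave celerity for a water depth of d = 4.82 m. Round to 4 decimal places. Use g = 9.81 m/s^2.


Using the shallow-water approximation:
C = sqrt(g * d) = sqrt(9.81 * 4.82)
C = sqrt(47.2842)
C = 6.8764 m/s

6.8764


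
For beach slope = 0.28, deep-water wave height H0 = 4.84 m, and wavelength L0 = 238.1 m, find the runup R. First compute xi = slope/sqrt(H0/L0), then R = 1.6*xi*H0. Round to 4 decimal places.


xi = slope / sqrt(H0/L0)
H0/L0 = 4.84/238.1 = 0.020328
sqrt(0.020328) = 0.142575
xi = 0.28 / 0.142575 = 1.963880
R = 1.6 * xi * H0 = 1.6 * 1.963880 * 4.84
R = 15.2083 m

15.2083


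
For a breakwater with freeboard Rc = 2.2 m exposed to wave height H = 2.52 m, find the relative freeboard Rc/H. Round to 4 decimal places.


Relative freeboard = Rc / H
= 2.2 / 2.52
= 0.8730

0.8730


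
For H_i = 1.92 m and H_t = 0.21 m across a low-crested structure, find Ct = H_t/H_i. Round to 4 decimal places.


Ct = H_t / H_i
Ct = 0.21 / 1.92
Ct = 0.1094

0.1094


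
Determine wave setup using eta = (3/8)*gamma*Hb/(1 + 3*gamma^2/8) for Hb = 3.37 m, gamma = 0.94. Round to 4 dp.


eta = (3/8) * gamma * Hb / (1 + 3*gamma^2/8)
Numerator = (3/8) * 0.94 * 3.37 = 1.187925
Denominator = 1 + 3*0.94^2/8 = 1 + 0.331350 = 1.331350
eta = 1.187925 / 1.331350
eta = 0.8923 m

0.8923


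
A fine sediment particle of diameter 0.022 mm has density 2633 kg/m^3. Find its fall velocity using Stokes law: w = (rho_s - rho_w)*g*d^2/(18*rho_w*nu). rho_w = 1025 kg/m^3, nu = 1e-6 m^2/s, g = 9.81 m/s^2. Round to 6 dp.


w = (rho_s - rho_w) * g * d^2 / (18 * rho_w * nu)
d = 0.022 mm = 0.000022 m
rho_s - rho_w = 2633 - 1025 = 1608
Numerator = 1608 * 9.81 * (0.000022)^2 = 0.000007634848
Denominator = 18 * 1025 * 1e-6 = 0.018450
w = 0.000414 m/s

0.000414


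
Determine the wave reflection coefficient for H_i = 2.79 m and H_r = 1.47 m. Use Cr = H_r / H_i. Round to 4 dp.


Cr = H_r / H_i
Cr = 1.47 / 2.79
Cr = 0.5269

0.5269


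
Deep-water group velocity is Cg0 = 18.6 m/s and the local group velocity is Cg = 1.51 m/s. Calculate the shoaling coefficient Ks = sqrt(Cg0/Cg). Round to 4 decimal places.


Ks = sqrt(Cg0 / Cg)
Ks = sqrt(18.6 / 1.51)
Ks = sqrt(12.3179)
Ks = 3.5097

3.5097


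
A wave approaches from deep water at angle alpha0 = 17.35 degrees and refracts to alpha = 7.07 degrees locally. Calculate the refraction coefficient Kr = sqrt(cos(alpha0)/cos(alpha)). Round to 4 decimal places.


Kr = sqrt(cos(alpha0) / cos(alpha))
cos(17.35) = 0.954501
cos(7.07) = 0.992397
Kr = sqrt(0.954501 / 0.992397)
Kr = sqrt(0.961814)
Kr = 0.9807

0.9807


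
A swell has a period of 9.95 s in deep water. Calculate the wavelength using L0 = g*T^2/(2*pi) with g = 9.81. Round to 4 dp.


L0 = g * T^2 / (2 * pi)
L0 = 9.81 * 9.95^2 / (2 * pi)
L0 = 9.81 * 99.0025 / 6.28319
L0 = 971.2145 / 6.28319
L0 = 154.5736 m

154.5736


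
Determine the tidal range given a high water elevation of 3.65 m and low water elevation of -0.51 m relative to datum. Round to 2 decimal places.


Tidal range = High water - Low water
Tidal range = 3.65 - (-0.51)
Tidal range = 4.16 m

4.16


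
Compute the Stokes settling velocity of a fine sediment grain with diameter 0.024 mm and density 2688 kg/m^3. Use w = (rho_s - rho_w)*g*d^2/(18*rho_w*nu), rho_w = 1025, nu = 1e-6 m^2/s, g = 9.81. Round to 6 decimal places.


w = (rho_s - rho_w) * g * d^2 / (18 * rho_w * nu)
d = 0.024 mm = 0.000024 m
rho_s - rho_w = 2688 - 1025 = 1663
Numerator = 1663 * 9.81 * (0.000024)^2 = 0.000009396881
Denominator = 18 * 1025 * 1e-6 = 0.018450
w = 0.000509 m/s

0.000509


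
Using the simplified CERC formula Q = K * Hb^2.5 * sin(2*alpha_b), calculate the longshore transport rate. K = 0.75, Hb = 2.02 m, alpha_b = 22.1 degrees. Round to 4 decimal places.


Q = K * Hb^2.5 * sin(2 * alpha_b)
Hb^2.5 = 2.02^2.5 = 5.799338
sin(2 * 22.1) = sin(44.2) = 0.697165
Q = 0.75 * 5.799338 * 0.697165
Q = 3.0323 m^3/s

3.0323


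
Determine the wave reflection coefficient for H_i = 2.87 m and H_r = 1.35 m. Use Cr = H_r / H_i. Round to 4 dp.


Cr = H_r / H_i
Cr = 1.35 / 2.87
Cr = 0.4704

0.4704


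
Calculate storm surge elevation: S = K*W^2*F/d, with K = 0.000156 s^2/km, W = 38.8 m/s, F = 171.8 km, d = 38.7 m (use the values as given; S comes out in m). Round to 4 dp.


S = K * W^2 * F / d
W^2 = 38.8^2 = 1505.44
S = 0.000156 * 1505.44 * 171.8 / 38.7
Numerator = 0.000156 * 1505.44 * 171.8 = 40.346996
S = 40.346996 / 38.7 = 1.0426 m

1.0426


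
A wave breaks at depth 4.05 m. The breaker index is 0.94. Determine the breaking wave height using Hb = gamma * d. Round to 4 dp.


Hb = gamma * d
Hb = 0.94 * 4.05
Hb = 3.8070 m

3.8070


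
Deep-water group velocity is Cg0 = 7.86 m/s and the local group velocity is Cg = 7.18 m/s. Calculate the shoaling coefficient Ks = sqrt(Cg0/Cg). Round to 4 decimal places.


Ks = sqrt(Cg0 / Cg)
Ks = sqrt(7.86 / 7.18)
Ks = sqrt(1.0947)
Ks = 1.0463

1.0463


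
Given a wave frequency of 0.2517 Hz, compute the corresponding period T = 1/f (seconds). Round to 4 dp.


T = 1 / f
T = 1 / 0.2517
T = 3.9730 s

3.9730


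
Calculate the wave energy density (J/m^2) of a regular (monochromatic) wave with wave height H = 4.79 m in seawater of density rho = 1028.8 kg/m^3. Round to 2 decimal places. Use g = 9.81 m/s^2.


E = (1/8) * rho * g * H^2
E = (1/8) * 1028.8 * 9.81 * 4.79^2
E = 0.125 * 1028.8 * 9.81 * 22.9441
E = 28945.50 J/m^2

28945.50


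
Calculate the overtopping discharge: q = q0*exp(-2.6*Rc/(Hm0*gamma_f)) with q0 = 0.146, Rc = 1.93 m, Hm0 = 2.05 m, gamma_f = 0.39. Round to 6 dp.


q = q0 * exp(-2.6 * Rc / (Hm0 * gamma_f))
Exponent = -2.6 * 1.93 / (2.05 * 0.39)
= -2.6 * 1.93 / 0.7995
= -6.276423
exp(-6.276423) = 0.001880
q = 0.146 * 0.001880
q = 0.000274 m^3/s/m

0.000274


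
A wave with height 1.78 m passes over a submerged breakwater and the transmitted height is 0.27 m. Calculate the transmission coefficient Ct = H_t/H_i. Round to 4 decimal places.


Ct = H_t / H_i
Ct = 0.27 / 1.78
Ct = 0.1517

0.1517


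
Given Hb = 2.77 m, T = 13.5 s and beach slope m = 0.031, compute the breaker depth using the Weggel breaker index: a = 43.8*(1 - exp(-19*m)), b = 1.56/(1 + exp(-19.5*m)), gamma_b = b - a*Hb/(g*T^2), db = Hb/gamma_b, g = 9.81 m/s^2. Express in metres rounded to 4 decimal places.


a = 43.8 * (1 - exp(-19 * m))
exp(-19 * 0.031) = exp(-0.5890) = 0.554882
a = 43.8 * (1 - 0.554882) = 19.496173
b = 1.56 / (1 + exp(-19.5 * m))
exp(-19.5 * 0.031) = exp(-0.6045) = 0.546348
b = 1.56 / (1 + 0.546348) = 1.008829
Hb / (g * T^2) = 2.77 / (9.81 * 13.5^2) = 2.77 / 1787.8725 = 0.00154933
gamma_b = b - a * Hb/(g*T^2) = 1.008829 - 19.496173 * 0.00154933 = 0.978623
db = Hb / gamma_b = 2.77 / 0.978623
db = 2.8305 m

2.8305


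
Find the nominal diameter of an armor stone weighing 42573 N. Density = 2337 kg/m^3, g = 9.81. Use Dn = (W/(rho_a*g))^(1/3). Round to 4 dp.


V = W / (rho_a * g)
V = 42573 / (2337 * 9.81)
V = 42573 / 22925.97
V = 1.856977 m^3
Dn = V^(1/3) = 1.856977^(1/3)
Dn = 1.2291 m

1.2291


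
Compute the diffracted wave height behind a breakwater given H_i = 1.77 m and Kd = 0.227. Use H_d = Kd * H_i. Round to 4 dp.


H_d = Kd * H_i
H_d = 0.227 * 1.77
H_d = 0.4018 m

0.4018


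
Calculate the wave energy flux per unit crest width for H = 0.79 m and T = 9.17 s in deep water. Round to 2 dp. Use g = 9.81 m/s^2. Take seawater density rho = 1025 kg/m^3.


P = rho * g^2 * H^2 * T / (32 * pi)
P = 1025 * 9.81^2 * 0.79^2 * 9.17 / (32 * pi)
P = 1025 * 96.2361 * 0.6241 * 9.17 / 100.53096
P = 5615.46 W/m

5615.46


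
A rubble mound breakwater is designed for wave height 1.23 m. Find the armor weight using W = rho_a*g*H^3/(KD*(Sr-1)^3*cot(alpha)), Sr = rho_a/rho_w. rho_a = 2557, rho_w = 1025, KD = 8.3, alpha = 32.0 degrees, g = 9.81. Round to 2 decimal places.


Sr = rho_a / rho_w = 2557 / 1025 = 2.494634
(Sr - 1) = 1.494634
(Sr - 1)^3 = 3.338910
cot(32.0) = 1 / tan(32.0) = 1 / 0.624869 = 1.600335
Numerator = 2557 * 9.81 * 1.23^3 = 46678.3042
Denominator = 8.3 * 3.338910 * 1.600335 = 44.349994
W = 46678.3042 / 44.349994
W = 1052.50 N

1052.50


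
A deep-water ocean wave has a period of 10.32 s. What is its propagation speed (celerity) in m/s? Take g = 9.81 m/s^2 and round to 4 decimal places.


We use the deep-water celerity formula:
C = g * T / (2 * pi)
C = 9.81 * 10.32 / (2 * 3.14159...)
C = 101.239200 / 6.283185
C = 16.1127 m/s

16.1127


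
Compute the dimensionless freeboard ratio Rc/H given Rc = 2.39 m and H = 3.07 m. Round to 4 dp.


Relative freeboard = Rc / H
= 2.39 / 3.07
= 0.7785

0.7785


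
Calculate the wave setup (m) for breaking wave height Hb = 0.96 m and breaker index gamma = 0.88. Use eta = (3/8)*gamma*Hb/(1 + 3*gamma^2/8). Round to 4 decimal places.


eta = (3/8) * gamma * Hb / (1 + 3*gamma^2/8)
Numerator = (3/8) * 0.88 * 0.96 = 0.316800
Denominator = 1 + 3*0.88^2/8 = 1 + 0.290400 = 1.290400
eta = 0.316800 / 1.290400
eta = 0.2455 m

0.2455


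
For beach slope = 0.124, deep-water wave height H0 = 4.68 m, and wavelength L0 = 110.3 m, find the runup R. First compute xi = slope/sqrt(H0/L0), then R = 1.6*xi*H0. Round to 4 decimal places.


xi = slope / sqrt(H0/L0)
H0/L0 = 4.68/110.3 = 0.042430
sqrt(0.042430) = 0.205985
xi = 0.124 / 0.205985 = 0.601986
R = 1.6 * xi * H0 = 1.6 * 0.601986 * 4.68
R = 4.5077 m

4.5077


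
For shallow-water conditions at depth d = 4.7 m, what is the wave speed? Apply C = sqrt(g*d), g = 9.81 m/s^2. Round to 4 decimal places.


Using the shallow-water approximation:
C = sqrt(g * d) = sqrt(9.81 * 4.7)
C = sqrt(46.1070)
C = 6.7902 m/s

6.7902


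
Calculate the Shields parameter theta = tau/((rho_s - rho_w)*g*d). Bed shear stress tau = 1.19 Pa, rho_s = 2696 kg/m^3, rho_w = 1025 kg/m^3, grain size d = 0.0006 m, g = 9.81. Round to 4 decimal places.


theta = tau / ((rho_s - rho_w) * g * d)
rho_s - rho_w = 2696 - 1025 = 1671
Denominator = 1671 * 9.81 * 0.0006 = 9.835506
theta = 1.19 / 9.835506
theta = 0.1210

0.1210


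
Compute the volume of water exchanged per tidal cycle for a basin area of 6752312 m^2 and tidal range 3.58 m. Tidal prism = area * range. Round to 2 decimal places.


Tidal prism = Area * Tidal range
P = 6752312 * 3.58
P = 24173276.96 m^3

24173276.96


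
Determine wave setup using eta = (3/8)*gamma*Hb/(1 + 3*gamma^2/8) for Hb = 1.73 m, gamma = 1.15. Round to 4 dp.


eta = (3/8) * gamma * Hb / (1 + 3*gamma^2/8)
Numerator = (3/8) * 1.15 * 1.73 = 0.746062
Denominator = 1 + 3*1.15^2/8 = 1 + 0.495938 = 1.495938
eta = 0.746062 / 1.495938
eta = 0.4987 m

0.4987


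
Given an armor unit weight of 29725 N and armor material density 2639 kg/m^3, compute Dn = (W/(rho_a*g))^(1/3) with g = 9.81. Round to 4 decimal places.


V = W / (rho_a * g)
V = 29725 / (2639 * 9.81)
V = 29725 / 25888.59
V = 1.148189 m^3
Dn = V^(1/3) = 1.148189^(1/3)
Dn = 1.0471 m

1.0471


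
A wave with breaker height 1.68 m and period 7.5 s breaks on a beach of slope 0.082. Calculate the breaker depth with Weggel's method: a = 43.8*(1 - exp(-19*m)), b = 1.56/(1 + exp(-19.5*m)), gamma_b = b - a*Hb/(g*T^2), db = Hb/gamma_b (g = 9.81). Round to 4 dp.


a = 43.8 * (1 - exp(-19 * m))
exp(-19 * 0.082) = exp(-1.5580) = 0.210557
a = 43.8 * (1 - 0.210557) = 34.577614
b = 1.56 / (1 + exp(-19.5 * m))
exp(-19.5 * 0.082) = exp(-1.5990) = 0.202099
b = 1.56 / (1 + 0.202099) = 1.297731
Hb / (g * T^2) = 1.68 / (9.81 * 7.5^2) = 1.68 / 551.8125 = 0.00304451
gamma_b = b - a * Hb/(g*T^2) = 1.297731 - 34.577614 * 0.00304451 = 1.192459
db = Hb / gamma_b = 1.68 / 1.192459
db = 1.4089 m

1.4089


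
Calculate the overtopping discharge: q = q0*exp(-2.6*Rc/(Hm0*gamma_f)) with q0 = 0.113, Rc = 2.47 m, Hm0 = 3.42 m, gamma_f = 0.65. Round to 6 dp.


q = q0 * exp(-2.6 * Rc / (Hm0 * gamma_f))
Exponent = -2.6 * 2.47 / (3.42 * 0.65)
= -2.6 * 2.47 / 2.2230
= -2.888889
exp(-2.888889) = 0.055638
q = 0.113 * 0.055638
q = 0.006287 m^3/s/m

0.006287


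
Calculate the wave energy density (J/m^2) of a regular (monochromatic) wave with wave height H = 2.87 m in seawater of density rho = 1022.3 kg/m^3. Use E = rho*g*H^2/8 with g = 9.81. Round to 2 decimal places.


E = (1/8) * rho * g * H^2
E = (1/8) * 1022.3 * 9.81 * 2.87^2
E = 0.125 * 1022.3 * 9.81 * 8.2369
E = 10325.74 J/m^2

10325.74


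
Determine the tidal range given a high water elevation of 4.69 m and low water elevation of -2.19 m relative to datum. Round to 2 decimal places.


Tidal range = High water - Low water
Tidal range = 4.69 - (-2.19)
Tidal range = 6.88 m

6.88


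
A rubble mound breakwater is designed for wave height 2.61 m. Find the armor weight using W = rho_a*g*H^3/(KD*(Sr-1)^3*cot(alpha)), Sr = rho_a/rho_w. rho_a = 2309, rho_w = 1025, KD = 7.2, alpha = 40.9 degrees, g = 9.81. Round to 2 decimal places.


Sr = rho_a / rho_w = 2309 / 1025 = 2.252683
(Sr - 1) = 1.252683
(Sr - 1)^3 = 1.965728
cot(40.9) = 1 / tan(40.9) = 1 / 0.866227 = 1.154432
Numerator = 2309 * 9.81 * 2.61^3 = 402730.4453
Denominator = 7.2 * 1.965728 * 1.154432 = 16.338951
W = 402730.4453 / 16.338951
W = 24648.49 N

24648.49


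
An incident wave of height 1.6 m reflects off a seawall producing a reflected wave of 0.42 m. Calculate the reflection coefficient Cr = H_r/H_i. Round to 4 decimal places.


Cr = H_r / H_i
Cr = 0.42 / 1.6
Cr = 0.2625

0.2625


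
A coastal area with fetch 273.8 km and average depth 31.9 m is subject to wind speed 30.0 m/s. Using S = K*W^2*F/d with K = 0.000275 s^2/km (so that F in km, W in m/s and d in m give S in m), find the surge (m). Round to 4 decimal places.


S = K * W^2 * F / d
W^2 = 30.0^2 = 900.00
S = 0.000275 * 900.00 * 273.8 / 31.9
Numerator = 0.000275 * 900.00 * 273.8 = 67.765500
S = 67.765500 / 31.9 = 2.1243 m

2.1243


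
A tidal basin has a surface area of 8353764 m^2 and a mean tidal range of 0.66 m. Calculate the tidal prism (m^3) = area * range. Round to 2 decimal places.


Tidal prism = Area * Tidal range
P = 8353764 * 0.66
P = 5513484.24 m^3

5513484.24


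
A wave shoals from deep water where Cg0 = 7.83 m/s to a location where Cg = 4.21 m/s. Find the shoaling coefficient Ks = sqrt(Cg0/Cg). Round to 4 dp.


Ks = sqrt(Cg0 / Cg)
Ks = sqrt(7.83 / 4.21)
Ks = sqrt(1.8599)
Ks = 1.3638

1.3638


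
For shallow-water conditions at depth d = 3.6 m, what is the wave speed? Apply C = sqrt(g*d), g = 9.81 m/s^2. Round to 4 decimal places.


Using the shallow-water approximation:
C = sqrt(g * d) = sqrt(9.81 * 3.6)
C = sqrt(35.3160)
C = 5.9427 m/s

5.9427


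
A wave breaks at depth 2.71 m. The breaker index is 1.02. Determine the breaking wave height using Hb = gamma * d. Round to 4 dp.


Hb = gamma * d
Hb = 1.02 * 2.71
Hb = 2.7642 m

2.7642


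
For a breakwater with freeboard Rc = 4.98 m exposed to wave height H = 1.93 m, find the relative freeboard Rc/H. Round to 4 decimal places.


Relative freeboard = Rc / H
= 4.98 / 1.93
= 2.5803

2.5803


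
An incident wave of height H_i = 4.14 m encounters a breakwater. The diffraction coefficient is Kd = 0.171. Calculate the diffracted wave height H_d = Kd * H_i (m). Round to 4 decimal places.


H_d = Kd * H_i
H_d = 0.171 * 4.14
H_d = 0.7079 m

0.7079


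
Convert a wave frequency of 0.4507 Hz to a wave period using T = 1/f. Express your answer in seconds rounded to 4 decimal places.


T = 1 / f
T = 1 / 0.4507
T = 2.2188 s

2.2188


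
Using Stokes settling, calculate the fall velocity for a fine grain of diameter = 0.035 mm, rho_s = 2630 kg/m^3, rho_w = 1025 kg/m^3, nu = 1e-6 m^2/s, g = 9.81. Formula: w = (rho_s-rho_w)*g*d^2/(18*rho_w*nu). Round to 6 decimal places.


w = (rho_s - rho_w) * g * d^2 / (18 * rho_w * nu)
d = 0.035 mm = 0.000035 m
rho_s - rho_w = 2630 - 1025 = 1605
Numerator = 1605 * 9.81 * (0.000035)^2 = 0.000019287686
Denominator = 18 * 1025 * 1e-6 = 0.018450
w = 0.001045 m/s

0.001045


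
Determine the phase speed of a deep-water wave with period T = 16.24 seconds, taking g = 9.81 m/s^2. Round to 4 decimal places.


We use the deep-water celerity formula:
C = g * T / (2 * pi)
C = 9.81 * 16.24 / (2 * 3.14159...)
C = 159.314400 / 6.283185
C = 25.3557 m/s

25.3557


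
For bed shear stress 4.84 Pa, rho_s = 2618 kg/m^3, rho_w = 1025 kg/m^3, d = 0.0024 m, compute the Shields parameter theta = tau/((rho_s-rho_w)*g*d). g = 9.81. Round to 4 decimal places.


theta = tau / ((rho_s - rho_w) * g * d)
rho_s - rho_w = 2618 - 1025 = 1593
Denominator = 1593 * 9.81 * 0.0024 = 37.505592
theta = 4.84 / 37.505592
theta = 0.1290

0.1290


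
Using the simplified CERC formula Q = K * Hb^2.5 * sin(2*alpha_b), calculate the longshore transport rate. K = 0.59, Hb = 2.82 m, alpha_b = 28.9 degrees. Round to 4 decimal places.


Q = K * Hb^2.5 * sin(2 * alpha_b)
Hb^2.5 = 2.82^2.5 = 13.354351
sin(2 * 28.9) = sin(57.8) = 0.846193
Q = 0.59 * 13.354351 * 0.846193
Q = 6.6672 m^3/s

6.6672


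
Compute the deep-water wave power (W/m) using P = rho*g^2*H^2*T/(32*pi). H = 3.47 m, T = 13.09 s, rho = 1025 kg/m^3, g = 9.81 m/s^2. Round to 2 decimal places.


P = rho * g^2 * H^2 * T / (32 * pi)
P = 1025 * 9.81^2 * 3.47^2 * 13.09 / (32 * pi)
P = 1025 * 96.2361 * 12.0409 * 13.09 / 100.53096
P = 154653.81 W/m

154653.81


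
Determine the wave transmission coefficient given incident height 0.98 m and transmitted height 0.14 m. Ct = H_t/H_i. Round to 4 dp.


Ct = H_t / H_i
Ct = 0.14 / 0.98
Ct = 0.1429

0.1429


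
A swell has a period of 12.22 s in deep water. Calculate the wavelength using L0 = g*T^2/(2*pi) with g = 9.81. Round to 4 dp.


L0 = g * T^2 / (2 * pi)
L0 = 9.81 * 12.22^2 / (2 * pi)
L0 = 9.81 * 149.3284 / 6.28319
L0 = 1464.9116 / 6.28319
L0 = 233.1479 m

233.1479


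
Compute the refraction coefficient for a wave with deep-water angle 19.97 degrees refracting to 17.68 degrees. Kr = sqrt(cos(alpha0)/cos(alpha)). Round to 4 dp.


Kr = sqrt(cos(alpha0) / cos(alpha))
cos(19.97) = 0.939872
cos(17.68) = 0.952768
Kr = sqrt(0.939872 / 0.952768)
Kr = sqrt(0.986465)
Kr = 0.9932

0.9932


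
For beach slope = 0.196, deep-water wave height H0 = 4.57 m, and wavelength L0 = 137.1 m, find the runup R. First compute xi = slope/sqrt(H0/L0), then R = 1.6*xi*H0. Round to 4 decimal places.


xi = slope / sqrt(H0/L0)
H0/L0 = 4.57/137.1 = 0.033333
sqrt(0.033333) = 0.182574
xi = 0.196 / 0.182574 = 1.073536
R = 1.6 * xi * H0 = 1.6 * 1.073536 * 4.57
R = 7.8497 m

7.8497


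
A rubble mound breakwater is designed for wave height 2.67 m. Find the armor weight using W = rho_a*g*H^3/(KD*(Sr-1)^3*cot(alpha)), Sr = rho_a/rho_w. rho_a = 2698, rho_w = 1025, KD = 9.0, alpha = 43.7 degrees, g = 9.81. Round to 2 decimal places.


Sr = rho_a / rho_w = 2698 / 1025 = 2.632195
(Sr - 1) = 1.632195
(Sr - 1)^3 = 4.348267
cot(43.7) = 1 / tan(43.7) = 1 / 0.955621 = 1.046440
Numerator = 2698 * 9.81 * 2.67^3 = 503784.4251
Denominator = 9.0 * 4.348267 * 1.046440 = 40.951816
W = 503784.4251 / 40.951816
W = 12301.88 N

12301.88


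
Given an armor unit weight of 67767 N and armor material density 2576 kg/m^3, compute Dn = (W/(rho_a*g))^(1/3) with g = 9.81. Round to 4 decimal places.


V = W / (rho_a * g)
V = 67767 / (2576 * 9.81)
V = 67767 / 25270.56
V = 2.681658 m^3
Dn = V^(1/3) = 2.681658^(1/3)
Dn = 1.3893 m

1.3893


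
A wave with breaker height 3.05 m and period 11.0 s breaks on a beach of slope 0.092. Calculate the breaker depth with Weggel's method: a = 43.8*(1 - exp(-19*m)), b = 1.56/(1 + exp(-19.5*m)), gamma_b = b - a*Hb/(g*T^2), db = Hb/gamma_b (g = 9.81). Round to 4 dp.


a = 43.8 * (1 - exp(-19 * m))
exp(-19 * 0.092) = exp(-1.7480) = 0.174122
a = 43.8 * (1 - 0.174122) = 36.173463
b = 1.56 / (1 + exp(-19.5 * m))
exp(-19.5 * 0.092) = exp(-1.7940) = 0.166294
b = 1.56 / (1 + 0.166294) = 1.337571
Hb / (g * T^2) = 3.05 / (9.81 * 11.0^2) = 3.05 / 1187.0100 = 0.00256948
gamma_b = b - a * Hb/(g*T^2) = 1.337571 - 36.173463 * 0.00256948 = 1.244623
db = Hb / gamma_b = 3.05 / 1.244623
db = 2.4505 m

2.4505


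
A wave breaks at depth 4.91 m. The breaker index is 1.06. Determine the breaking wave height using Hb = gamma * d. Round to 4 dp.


Hb = gamma * d
Hb = 1.06 * 4.91
Hb = 5.2046 m

5.2046


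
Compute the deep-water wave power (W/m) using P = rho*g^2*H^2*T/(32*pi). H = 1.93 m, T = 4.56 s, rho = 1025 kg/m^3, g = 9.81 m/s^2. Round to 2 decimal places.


P = rho * g^2 * H^2 * T / (32 * pi)
P = 1025 * 9.81^2 * 1.93^2 * 4.56 / (32 * pi)
P = 1025 * 96.2361 * 3.7249 * 4.56 / 100.53096
P = 16666.39 W/m

16666.39


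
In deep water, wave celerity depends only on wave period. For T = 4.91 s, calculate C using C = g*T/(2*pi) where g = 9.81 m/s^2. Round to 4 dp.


We use the deep-water celerity formula:
C = g * T / (2 * pi)
C = 9.81 * 4.91 / (2 * 3.14159...)
C = 48.167100 / 6.283185
C = 7.6660 m/s

7.6660


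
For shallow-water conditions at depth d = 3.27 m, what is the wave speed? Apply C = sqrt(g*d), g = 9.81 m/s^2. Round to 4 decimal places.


Using the shallow-water approximation:
C = sqrt(g * d) = sqrt(9.81 * 3.27)
C = sqrt(32.0787)
C = 5.6638 m/s

5.6638


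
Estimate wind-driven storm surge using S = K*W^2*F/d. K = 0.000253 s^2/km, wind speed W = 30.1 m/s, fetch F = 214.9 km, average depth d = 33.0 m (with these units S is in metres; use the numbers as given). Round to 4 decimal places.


S = K * W^2 * F / d
W^2 = 30.1^2 = 906.01
S = 0.000253 * 906.01 * 214.9 / 33.0
Numerator = 0.000253 * 906.01 * 214.9 = 49.259492
S = 49.259492 / 33.0 = 1.4927 m

1.4927


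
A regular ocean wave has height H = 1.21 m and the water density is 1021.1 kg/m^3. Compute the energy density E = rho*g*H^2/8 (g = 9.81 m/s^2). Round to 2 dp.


E = (1/8) * rho * g * H^2
E = (1/8) * 1021.1 * 9.81 * 1.21^2
E = 0.125 * 1021.1 * 9.81 * 1.4641
E = 1833.23 J/m^2

1833.23


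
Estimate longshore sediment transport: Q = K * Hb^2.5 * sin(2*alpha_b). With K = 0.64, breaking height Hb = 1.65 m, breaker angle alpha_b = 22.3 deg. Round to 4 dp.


Q = K * Hb^2.5 * sin(2 * alpha_b)
Hb^2.5 = 1.65^2.5 = 3.497115
sin(2 * 22.3) = sin(44.6) = 0.702153
Q = 0.64 * 3.497115 * 0.702153
Q = 1.5715 m^3/s

1.5715


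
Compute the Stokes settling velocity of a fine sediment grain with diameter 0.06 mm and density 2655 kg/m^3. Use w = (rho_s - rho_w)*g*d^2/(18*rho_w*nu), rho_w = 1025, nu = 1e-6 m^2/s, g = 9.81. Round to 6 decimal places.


w = (rho_s - rho_w) * g * d^2 / (18 * rho_w * nu)
d = 0.06 mm = 0.000060 m
rho_s - rho_w = 2655 - 1025 = 1630
Numerator = 1630 * 9.81 * (0.000060)^2 = 0.000057565080
Denominator = 18 * 1025 * 1e-6 = 0.018450
w = 0.003120 m/s

0.003120


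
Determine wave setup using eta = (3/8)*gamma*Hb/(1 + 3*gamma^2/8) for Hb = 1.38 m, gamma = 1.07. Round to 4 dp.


eta = (3/8) * gamma * Hb / (1 + 3*gamma^2/8)
Numerator = (3/8) * 1.07 * 1.38 = 0.553725
Denominator = 1 + 3*1.07^2/8 = 1 + 0.429338 = 1.429338
eta = 0.553725 / 1.429338
eta = 0.3874 m

0.3874


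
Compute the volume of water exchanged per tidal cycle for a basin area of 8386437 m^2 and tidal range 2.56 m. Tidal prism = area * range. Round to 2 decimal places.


Tidal prism = Area * Tidal range
P = 8386437 * 2.56
P = 21469278.72 m^3

21469278.72


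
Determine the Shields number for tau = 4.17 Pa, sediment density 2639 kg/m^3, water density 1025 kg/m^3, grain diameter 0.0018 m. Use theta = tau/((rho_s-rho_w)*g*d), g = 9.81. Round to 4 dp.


theta = tau / ((rho_s - rho_w) * g * d)
rho_s - rho_w = 2639 - 1025 = 1614
Denominator = 1614 * 9.81 * 0.0018 = 28.500012
theta = 4.17 / 28.500012
theta = 0.1463

0.1463


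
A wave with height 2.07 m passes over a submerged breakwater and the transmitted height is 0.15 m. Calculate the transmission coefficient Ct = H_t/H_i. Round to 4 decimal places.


Ct = H_t / H_i
Ct = 0.15 / 2.07
Ct = 0.0725

0.0725


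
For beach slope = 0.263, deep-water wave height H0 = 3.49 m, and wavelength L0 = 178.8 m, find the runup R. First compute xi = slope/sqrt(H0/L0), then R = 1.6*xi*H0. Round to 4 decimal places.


xi = slope / sqrt(H0/L0)
H0/L0 = 3.49/178.8 = 0.019519
sqrt(0.019519) = 0.139710
xi = 0.263 / 0.139710 = 1.882464
R = 1.6 * xi * H0 = 1.6 * 1.882464 * 3.49
R = 10.5117 m

10.5117


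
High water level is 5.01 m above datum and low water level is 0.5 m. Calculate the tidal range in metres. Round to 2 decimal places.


Tidal range = High water - Low water
Tidal range = 5.01 - (0.5)
Tidal range = 4.51 m

4.51


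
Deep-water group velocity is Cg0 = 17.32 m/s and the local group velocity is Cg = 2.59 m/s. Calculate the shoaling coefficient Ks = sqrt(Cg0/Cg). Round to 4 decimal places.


Ks = sqrt(Cg0 / Cg)
Ks = sqrt(17.32 / 2.59)
Ks = sqrt(6.6873)
Ks = 2.5860

2.5860


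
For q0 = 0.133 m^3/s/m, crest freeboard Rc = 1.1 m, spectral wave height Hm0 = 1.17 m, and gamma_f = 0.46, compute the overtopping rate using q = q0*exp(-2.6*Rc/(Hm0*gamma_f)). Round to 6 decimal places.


q = q0 * exp(-2.6 * Rc / (Hm0 * gamma_f))
Exponent = -2.6 * 1.1 / (1.17 * 0.46)
= -2.6 * 1.1 / 0.5382
= -5.314010
exp(-5.314010) = 0.004922
q = 0.133 * 0.004922
q = 0.000655 m^3/s/m

0.000655


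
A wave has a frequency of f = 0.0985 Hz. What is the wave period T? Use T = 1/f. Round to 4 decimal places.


T = 1 / f
T = 1 / 0.0985
T = 10.1523 s

10.1523


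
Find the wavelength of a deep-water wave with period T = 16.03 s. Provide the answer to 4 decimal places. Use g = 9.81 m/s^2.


L0 = g * T^2 / (2 * pi)
L0 = 9.81 * 16.03^2 / (2 * pi)
L0 = 9.81 * 256.9609 / 6.28319
L0 = 2520.7864 / 6.28319
L0 = 401.1956 m

401.1956


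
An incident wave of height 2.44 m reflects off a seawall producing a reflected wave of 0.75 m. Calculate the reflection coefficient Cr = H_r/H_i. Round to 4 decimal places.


Cr = H_r / H_i
Cr = 0.75 / 2.44
Cr = 0.3074

0.3074


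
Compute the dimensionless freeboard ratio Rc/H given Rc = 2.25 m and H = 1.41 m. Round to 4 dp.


Relative freeboard = Rc / H
= 2.25 / 1.41
= 1.5957

1.5957


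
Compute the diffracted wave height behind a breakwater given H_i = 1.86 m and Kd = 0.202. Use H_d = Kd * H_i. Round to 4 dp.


H_d = Kd * H_i
H_d = 0.202 * 1.86
H_d = 0.3757 m

0.3757


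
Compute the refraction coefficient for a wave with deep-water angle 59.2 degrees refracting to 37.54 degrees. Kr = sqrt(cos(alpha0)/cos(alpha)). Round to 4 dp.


Kr = sqrt(cos(alpha0) / cos(alpha))
cos(59.2) = 0.512043
cos(37.54) = 0.792928
Kr = sqrt(0.512043 / 0.792928)
Kr = sqrt(0.645762)
Kr = 0.8036

0.8036


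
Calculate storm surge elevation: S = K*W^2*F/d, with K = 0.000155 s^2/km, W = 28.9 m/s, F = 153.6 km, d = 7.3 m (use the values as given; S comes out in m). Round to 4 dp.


S = K * W^2 * F / d
W^2 = 28.9^2 = 835.21
S = 0.000155 * 835.21 * 153.6 / 7.3
Numerator = 0.000155 * 835.21 * 153.6 = 19.884680
S = 19.884680 / 7.3 = 2.7239 m

2.7239


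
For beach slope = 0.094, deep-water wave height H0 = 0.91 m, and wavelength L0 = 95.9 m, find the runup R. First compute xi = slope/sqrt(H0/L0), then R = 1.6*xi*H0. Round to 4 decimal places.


xi = slope / sqrt(H0/L0)
H0/L0 = 0.91/95.9 = 0.009489
sqrt(0.009489) = 0.097412
xi = 0.094 / 0.097412 = 0.964976
R = 1.6 * xi * H0 = 1.6 * 0.964976 * 0.91
R = 1.4050 m

1.4050


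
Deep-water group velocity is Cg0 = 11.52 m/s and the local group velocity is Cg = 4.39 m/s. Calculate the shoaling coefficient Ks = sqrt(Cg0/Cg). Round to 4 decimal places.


Ks = sqrt(Cg0 / Cg)
Ks = sqrt(11.52 / 4.39)
Ks = sqrt(2.6241)
Ks = 1.6199

1.6199


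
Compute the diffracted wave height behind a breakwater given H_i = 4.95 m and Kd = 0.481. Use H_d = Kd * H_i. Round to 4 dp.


H_d = Kd * H_i
H_d = 0.481 * 4.95
H_d = 2.3810 m

2.3810


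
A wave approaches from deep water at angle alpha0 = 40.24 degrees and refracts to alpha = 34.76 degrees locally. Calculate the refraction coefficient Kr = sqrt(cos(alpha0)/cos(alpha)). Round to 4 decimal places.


Kr = sqrt(cos(alpha0) / cos(alpha))
cos(40.24) = 0.763345
cos(34.76) = 0.821547
Kr = sqrt(0.763345 / 0.821547)
Kr = sqrt(0.929155)
Kr = 0.9639

0.9639


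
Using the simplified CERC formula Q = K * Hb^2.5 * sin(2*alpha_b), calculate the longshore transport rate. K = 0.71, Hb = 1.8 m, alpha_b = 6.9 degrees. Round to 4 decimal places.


Q = K * Hb^2.5 * sin(2 * alpha_b)
Hb^2.5 = 1.8^2.5 = 4.346916
sin(2 * 6.9) = sin(13.8) = 0.238533
Q = 0.71 * 4.346916 * 0.238533
Q = 0.7362 m^3/s

0.7362


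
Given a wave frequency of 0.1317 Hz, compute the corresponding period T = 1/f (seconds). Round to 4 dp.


T = 1 / f
T = 1 / 0.1317
T = 7.5930 s

7.5930


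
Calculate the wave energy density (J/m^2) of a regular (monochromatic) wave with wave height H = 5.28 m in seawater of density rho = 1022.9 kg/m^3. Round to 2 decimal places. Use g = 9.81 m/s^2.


E = (1/8) * rho * g * H^2
E = (1/8) * 1022.9 * 9.81 * 5.28^2
E = 0.125 * 1022.9 * 9.81 * 27.8784
E = 34968.74 J/m^2

34968.74


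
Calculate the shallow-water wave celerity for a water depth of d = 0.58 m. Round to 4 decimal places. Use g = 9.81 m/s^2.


Using the shallow-water approximation:
C = sqrt(g * d) = sqrt(9.81 * 0.58)
C = sqrt(5.6898)
C = 2.3853 m/s

2.3853


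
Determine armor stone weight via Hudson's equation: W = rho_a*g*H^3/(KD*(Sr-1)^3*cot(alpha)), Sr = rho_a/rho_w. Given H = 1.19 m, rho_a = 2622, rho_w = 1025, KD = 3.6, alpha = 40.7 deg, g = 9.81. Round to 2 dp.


Sr = rho_a / rho_w = 2622 / 1025 = 2.558049
(Sr - 1) = 1.558049
(Sr - 1)^3 = 3.782188
cot(40.7) = 1 / tan(40.7) = 1 / 0.860136 = 1.162607
Numerator = 2622 * 9.81 * 1.19^3 = 43345.3565
Denominator = 3.6 * 3.782188 * 1.162607 = 15.829919
W = 43345.3565 / 15.829919
W = 2738.19 N

2738.19


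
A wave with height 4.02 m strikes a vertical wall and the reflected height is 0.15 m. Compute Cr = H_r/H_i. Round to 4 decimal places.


Cr = H_r / H_i
Cr = 0.15 / 4.02
Cr = 0.0373

0.0373


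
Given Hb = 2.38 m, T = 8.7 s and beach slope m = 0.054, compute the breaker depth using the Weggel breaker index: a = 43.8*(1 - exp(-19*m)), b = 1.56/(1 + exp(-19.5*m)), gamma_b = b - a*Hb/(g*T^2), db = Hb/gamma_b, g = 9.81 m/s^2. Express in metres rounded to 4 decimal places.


a = 43.8 * (1 - exp(-19 * m))
exp(-19 * 0.054) = exp(-1.0260) = 0.358438
a = 43.8 * (1 - 0.358438) = 28.100422
b = 1.56 / (1 + exp(-19.5 * m))
exp(-19.5 * 0.054) = exp(-1.0530) = 0.348890
b = 1.56 / (1 + 0.348890) = 1.156507
Hb / (g * T^2) = 2.38 / (9.81 * 8.7^2) = 2.38 / 742.5189 = 0.00320531
gamma_b = b - a * Hb/(g*T^2) = 1.156507 - 28.100422 * 0.00320531 = 1.066436
db = Hb / gamma_b = 2.38 / 1.066436
db = 2.2317 m

2.2317


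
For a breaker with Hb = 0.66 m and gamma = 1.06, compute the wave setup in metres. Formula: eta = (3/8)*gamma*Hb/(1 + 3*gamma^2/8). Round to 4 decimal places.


eta = (3/8) * gamma * Hb / (1 + 3*gamma^2/8)
Numerator = (3/8) * 1.06 * 0.66 = 0.262350
Denominator = 1 + 3*1.06^2/8 = 1 + 0.421350 = 1.421350
eta = 0.262350 / 1.421350
eta = 0.1846 m

0.1846


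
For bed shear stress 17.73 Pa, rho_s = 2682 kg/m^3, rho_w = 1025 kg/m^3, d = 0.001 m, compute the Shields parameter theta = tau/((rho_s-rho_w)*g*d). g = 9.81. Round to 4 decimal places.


theta = tau / ((rho_s - rho_w) * g * d)
rho_s - rho_w = 2682 - 1025 = 1657
Denominator = 1657 * 9.81 * 0.001 = 16.255170
theta = 17.73 / 16.255170
theta = 1.0907

1.0907


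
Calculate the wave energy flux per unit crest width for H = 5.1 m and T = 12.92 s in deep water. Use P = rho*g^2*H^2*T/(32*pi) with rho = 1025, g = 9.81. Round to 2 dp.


P = rho * g^2 * H^2 * T / (32 * pi)
P = 1025 * 9.81^2 * 5.1^2 * 12.92 / (32 * pi)
P = 1025 * 96.2361 * 26.0100 * 12.92 / 100.53096
P = 329734.88 W/m

329734.88


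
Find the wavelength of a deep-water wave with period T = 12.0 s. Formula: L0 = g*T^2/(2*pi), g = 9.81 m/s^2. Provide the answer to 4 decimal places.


L0 = g * T^2 / (2 * pi)
L0 = 9.81 * 12.0^2 / (2 * pi)
L0 = 9.81 * 144.0000 / 6.28319
L0 = 1412.6400 / 6.28319
L0 = 224.8286 m

224.8286


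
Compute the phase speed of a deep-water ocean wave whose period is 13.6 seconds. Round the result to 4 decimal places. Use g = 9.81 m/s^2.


We use the deep-water celerity formula:
C = g * T / (2 * pi)
C = 9.81 * 13.6 / (2 * 3.14159...)
C = 133.416000 / 6.283185
C = 21.2338 m/s

21.2338


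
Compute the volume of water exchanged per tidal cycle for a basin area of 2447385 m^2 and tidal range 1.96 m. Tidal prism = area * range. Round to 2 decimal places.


Tidal prism = Area * Tidal range
P = 2447385 * 1.96
P = 4796874.60 m^3

4796874.60


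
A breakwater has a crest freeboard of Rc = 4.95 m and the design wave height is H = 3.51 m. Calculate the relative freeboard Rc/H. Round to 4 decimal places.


Relative freeboard = Rc / H
= 4.95 / 3.51
= 1.4103

1.4103


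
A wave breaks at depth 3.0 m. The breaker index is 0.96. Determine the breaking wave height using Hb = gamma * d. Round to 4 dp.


Hb = gamma * d
Hb = 0.96 * 3.0
Hb = 2.8800 m

2.8800


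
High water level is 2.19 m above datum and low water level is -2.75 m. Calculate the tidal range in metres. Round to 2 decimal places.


Tidal range = High water - Low water
Tidal range = 2.19 - (-2.75)
Tidal range = 4.94 m

4.94


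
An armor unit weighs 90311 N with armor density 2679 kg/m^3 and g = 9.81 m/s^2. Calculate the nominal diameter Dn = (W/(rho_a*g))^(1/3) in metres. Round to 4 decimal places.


V = W / (rho_a * g)
V = 90311 / (2679 * 9.81)
V = 90311 / 26280.99
V = 3.436362 m^3
Dn = V^(1/3) = 3.436362^(1/3)
Dn = 1.5090 m

1.5090


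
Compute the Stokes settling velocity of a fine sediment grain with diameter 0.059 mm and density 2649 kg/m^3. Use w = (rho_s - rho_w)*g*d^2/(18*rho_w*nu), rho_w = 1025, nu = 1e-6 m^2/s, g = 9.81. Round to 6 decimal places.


w = (rho_s - rho_w) * g * d^2 / (18 * rho_w * nu)
d = 0.059 mm = 0.000059 m
rho_s - rho_w = 2649 - 1025 = 1624
Numerator = 1624 * 9.81 * (0.000059)^2 = 0.000055457343
Denominator = 18 * 1025 * 1e-6 = 0.018450
w = 0.003006 m/s

0.003006
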